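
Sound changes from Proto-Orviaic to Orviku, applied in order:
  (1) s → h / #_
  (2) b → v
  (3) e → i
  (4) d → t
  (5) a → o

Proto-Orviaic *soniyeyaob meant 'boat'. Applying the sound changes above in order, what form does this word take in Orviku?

honiyiyoov

Orviku: start from *soniyeyaob.
  rule 1 (debuccalisation): soniyeyaob → honiyeyaob
  rule 2 (unconditioned shift): honiyeyaob → honiyeyaov
  rule 3 (vowel merger): honiyeyaov → honiyiyaov
  rule 4: no change — honiyiyaov
  rule 5 (vowel merger): honiyiyaov → honiyiyoov
  ⇒ Orviku honiyiyoov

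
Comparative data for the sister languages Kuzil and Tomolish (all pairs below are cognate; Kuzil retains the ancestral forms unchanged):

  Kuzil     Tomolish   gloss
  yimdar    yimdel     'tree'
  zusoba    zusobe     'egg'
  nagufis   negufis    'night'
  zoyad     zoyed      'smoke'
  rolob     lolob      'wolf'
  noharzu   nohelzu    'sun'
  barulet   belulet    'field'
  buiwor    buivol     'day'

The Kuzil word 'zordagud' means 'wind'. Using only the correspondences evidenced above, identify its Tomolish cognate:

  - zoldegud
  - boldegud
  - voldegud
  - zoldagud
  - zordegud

noharzu ~ nohelzu — Kuzil r corresponds to Tomolish l after a vowel, before a consonant other than r, m, n, p, b, f, v.
nagufis ~ negufis, zoyad ~ zoyed — Kuzil a corresponds to Tomolish e after a consonant, before a consonant other than r, m, n, p, b, f, v.
Applying these to Kuzil 'zordagud':
  zordagud → zoldagud   (r→l after a vowel, before a consonant other than r, m, n, p, b, f, v)
  zoldagud → zoldegud   (a→e after a consonant, before a consonant other than r, m, n, p, b, f, v)
So the Tomolish cognate is 'zoldegud'.

zoldegud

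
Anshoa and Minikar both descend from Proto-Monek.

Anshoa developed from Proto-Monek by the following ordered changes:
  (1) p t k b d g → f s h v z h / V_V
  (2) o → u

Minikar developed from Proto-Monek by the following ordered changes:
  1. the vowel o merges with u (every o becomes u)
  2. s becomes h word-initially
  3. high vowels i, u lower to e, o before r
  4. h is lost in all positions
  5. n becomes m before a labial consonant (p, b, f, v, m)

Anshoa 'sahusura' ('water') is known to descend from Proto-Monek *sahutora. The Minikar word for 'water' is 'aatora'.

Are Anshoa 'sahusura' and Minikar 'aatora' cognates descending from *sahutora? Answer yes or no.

Derive the expected Minikar reflex of *sahutora:
Minikar: *sahutora
  sahutora → sahutura   [vowel merger]
  sahutura → hahutura   [debuccalisation]
  hahutura → hahutora   [pre-rhotic lowering]
  hahutora → autora   [h-loss]
  autora (rule 5 does not apply)
  giving Minikar autora.
The regular Minikar reflex would be 'autora', but the attested form is 'aatora'. The correspondence is irregular, so they are not cognates (the Minikar form has a different source).

no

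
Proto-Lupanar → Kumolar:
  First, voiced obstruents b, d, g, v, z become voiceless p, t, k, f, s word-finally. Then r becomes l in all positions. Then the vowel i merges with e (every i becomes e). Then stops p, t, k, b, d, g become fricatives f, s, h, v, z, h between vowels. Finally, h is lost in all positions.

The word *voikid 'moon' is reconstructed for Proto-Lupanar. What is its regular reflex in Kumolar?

Kumolar: *voikid > voikit > voeket > voehet > voeet  (by final devoicing, vowel merger, intervocalic lenition, h-loss)

voeet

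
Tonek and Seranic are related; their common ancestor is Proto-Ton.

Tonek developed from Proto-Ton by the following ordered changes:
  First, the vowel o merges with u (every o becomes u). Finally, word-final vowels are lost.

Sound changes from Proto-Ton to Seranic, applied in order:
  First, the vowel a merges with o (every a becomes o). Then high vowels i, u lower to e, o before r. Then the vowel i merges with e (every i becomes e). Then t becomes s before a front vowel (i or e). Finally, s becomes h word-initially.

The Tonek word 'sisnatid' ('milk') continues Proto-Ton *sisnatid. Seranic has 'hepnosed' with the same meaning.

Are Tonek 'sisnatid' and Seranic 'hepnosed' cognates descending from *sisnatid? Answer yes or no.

Derive the expected Seranic reflex of *sisnatid:
Seranic: *sisnatid
  sisnatid → sisnotid   [vowel merger]
  sisnotid (rule 2 does not apply)
  sisnotid → sesnoted   [vowel merger]
  sesnoted → sesnosed   [palatalisation]
  sesnosed → hesnosed   [debuccalisation]
  giving Seranic hesnosed.
The regular Seranic reflex would be 'hesnosed', but the attested form is 'hepnosed'. The correspondence is irregular, so they are not cognates (the Seranic form has a different source).

no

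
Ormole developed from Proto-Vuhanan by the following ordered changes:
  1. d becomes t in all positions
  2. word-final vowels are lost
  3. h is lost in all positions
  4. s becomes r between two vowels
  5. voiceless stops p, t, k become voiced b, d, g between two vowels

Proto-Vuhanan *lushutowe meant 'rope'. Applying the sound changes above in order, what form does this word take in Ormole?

Ormole: start from *lushutowe.
  rule 1: no change — lushutowe
  rule 2 (apocope): lushutowe → lushutow
  rule 3 (h-loss): lushutow → lusutow
  rule 4 (rhotacism): lusutow → lurutow
  rule 5 (intervocalic voicing): lurutow → lurudow
  ⇒ Ormole lurudow

lurudow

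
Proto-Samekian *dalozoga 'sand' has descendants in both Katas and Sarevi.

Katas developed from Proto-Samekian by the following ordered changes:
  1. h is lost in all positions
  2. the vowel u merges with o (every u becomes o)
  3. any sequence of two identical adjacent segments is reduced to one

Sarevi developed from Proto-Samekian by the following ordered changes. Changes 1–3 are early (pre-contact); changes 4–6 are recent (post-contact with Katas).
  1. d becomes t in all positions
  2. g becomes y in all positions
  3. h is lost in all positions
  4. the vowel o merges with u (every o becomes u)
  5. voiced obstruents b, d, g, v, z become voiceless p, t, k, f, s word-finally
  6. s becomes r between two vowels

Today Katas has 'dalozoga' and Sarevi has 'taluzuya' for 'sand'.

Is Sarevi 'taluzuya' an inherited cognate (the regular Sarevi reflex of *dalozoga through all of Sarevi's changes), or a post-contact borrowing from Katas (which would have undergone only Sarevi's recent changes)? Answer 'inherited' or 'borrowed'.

If inherited, *dalozoga would pass through all of Sarevi's changes:
Sarevi: start from *dalozoga.
  rule 1 (unconditioned shift): dalozoga → talozoga
  rule 2 (unconditioned shift): talozoga → talozoya
  rule 3: no change — talozoya
  rule 4 (vowel merger): talozoya → taluzuya
  rule 5: no change — taluzuya
  rule 6: no change — taluzuya
  ⇒ Sarevi taluzuya
If borrowed from Katas 'dalozoga' after the early changes, it would undergo only the recent ones:
  rule 4 (vowel merger): dalozoga → daluzuga
  rule 5 (final devoicing): no change (daluzuga)
  rule 6 (rhotacism): no change (daluzuga)
  ⇒ as a loan: daluzuga
Sarevi 'taluzuya' matches the inherited outcome exactly, so it is an inherited cognate, not a loan.

inherited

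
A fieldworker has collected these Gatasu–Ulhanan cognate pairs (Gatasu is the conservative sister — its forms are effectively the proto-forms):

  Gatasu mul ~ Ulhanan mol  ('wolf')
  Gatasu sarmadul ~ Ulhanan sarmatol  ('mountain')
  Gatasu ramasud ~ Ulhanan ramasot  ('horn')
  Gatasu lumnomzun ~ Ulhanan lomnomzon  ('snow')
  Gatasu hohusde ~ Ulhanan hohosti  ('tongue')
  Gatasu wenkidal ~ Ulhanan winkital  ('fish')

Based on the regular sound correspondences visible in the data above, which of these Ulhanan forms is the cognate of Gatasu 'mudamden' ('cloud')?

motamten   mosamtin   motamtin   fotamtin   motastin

mul ~ mol, sarmadul ~ sarmatol — Gatasu u corresponds to Ulhanan o after a consonant, before a consonant other than r, m, n, p, b, f, v.
wenkidal ~ winkital — Gatasu d corresponds to Ulhanan t between vowels (before a back vowel).
hohusde ~ hohosti — Gatasu d corresponds to Ulhanan t after a consonant, before a front vowel.
wenkidal ~ winkital — Gatasu e corresponds to Ulhanan i after a consonant, before a nasal.
Applying these to Gatasu 'mudamden':
  mudamden → modamden   (u→o after a consonant, before a consonant other than r, m, n, p, b, f, v)
  modamden → motamden   (d→t between vowels (before a back vowel))
  motamden → motamten   (d→t after a consonant, before a front vowel)
  motamten → motamtin   (e→i after a consonant, before a nasal)
So the Ulhanan cognate is 'motamtin'.

motamtin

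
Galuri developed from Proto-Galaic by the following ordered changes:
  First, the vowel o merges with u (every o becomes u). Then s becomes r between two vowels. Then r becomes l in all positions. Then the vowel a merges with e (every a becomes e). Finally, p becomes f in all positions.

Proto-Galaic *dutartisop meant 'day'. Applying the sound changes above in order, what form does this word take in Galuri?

duteltiluf

Galuri: *dutartisop > dutartisup > dutartirup > dutaltilup > duteltilup > duteltiluf  (by vowel merger, rhotacism, unconditioned shift, vowel merger, unconditioned shift)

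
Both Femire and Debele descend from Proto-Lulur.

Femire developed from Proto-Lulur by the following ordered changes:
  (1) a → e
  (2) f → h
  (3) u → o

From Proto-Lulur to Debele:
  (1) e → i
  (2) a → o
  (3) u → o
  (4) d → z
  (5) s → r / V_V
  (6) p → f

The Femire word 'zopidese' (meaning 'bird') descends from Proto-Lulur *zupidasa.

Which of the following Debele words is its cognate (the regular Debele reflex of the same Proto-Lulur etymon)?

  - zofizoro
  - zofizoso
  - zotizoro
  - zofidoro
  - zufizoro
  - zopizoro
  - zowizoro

Debele: start from *zupidasa.
  rule 1: no change — zupidasa
  rule 2 (vowel merger): zupidasa → zupidoso
  rule 3 (vowel merger): zupidoso → zopidoso
  rule 4 (unconditioned shift): zopidoso → zopizoso
  rule 5 (rhotacism): zopizoso → zopizoro
  rule 6 (unconditioned shift): zopizoro → zofizoro
  ⇒ Debele zofizoro
Only 'zofizoro' matches the regular Debele development of *zupidasa.

zofizoro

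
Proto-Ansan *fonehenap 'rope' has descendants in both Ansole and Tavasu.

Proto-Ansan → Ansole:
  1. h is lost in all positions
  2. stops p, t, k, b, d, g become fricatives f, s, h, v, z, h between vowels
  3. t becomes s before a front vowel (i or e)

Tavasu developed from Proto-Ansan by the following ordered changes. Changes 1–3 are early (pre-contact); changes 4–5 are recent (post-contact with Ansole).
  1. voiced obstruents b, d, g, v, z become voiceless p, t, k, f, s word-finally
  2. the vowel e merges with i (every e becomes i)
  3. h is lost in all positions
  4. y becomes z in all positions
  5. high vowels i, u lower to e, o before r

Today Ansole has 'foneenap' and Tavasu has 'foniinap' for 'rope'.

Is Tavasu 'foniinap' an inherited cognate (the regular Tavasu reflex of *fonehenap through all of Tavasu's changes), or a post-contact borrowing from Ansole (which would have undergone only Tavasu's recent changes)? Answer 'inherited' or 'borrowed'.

inherited

If inherited, *fonehenap would pass through all of Tavasu's changes:
Tavasu: start from *fonehenap.
  rule 1: no change — fonehenap
  rule 2 (vowel merger): fonehenap → fonihinap
  rule 3 (h-loss): fonihinap → foniinap
  rule 4: no change — foniinap
  rule 5: no change — foniinap
  ⇒ Tavasu foniinap
If borrowed from Ansole 'foneenap' after the early changes, it would undergo only the recent ones:
  rule 4 (unconditioned shift): no change (foneenap)
  rule 5 (pre-rhotic lowering): no change (foneenap)
  ⇒ as a loan: foneenap
Tavasu 'foniinap' matches the inherited outcome exactly, so it is an inherited cognate, not a loan.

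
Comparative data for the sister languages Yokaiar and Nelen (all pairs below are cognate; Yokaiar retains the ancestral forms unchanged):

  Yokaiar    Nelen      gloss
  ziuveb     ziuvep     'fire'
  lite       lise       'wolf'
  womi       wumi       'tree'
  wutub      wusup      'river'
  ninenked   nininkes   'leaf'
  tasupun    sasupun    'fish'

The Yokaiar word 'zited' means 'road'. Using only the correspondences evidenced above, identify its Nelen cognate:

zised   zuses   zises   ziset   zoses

lite ~ lise — Yokaiar t corresponds to Nelen s between vowels (before a front vowel).
ninenked ~ nininkes — Yokaiar d corresponds to Nelen s word-finally.
Applying these to Yokaiar 'zited':
  zited → zised   (t→s between vowels (before a front vowel))
  zised → zises   (d→s word-finally)
So the Nelen cognate is 'zises'.

zises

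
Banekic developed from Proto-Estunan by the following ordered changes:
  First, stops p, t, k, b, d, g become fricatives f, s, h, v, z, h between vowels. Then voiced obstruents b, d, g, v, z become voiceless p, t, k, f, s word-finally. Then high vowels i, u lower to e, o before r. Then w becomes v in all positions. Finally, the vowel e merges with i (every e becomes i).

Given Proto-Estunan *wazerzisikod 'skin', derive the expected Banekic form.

vazirzisihot

Banekic: *wazerzisikod > wazerzisihod > wazerzisihot > vazerzisihot > vazirzisihot  (by intervocalic lenition, final devoicing, unconditioned shift, vowel merger)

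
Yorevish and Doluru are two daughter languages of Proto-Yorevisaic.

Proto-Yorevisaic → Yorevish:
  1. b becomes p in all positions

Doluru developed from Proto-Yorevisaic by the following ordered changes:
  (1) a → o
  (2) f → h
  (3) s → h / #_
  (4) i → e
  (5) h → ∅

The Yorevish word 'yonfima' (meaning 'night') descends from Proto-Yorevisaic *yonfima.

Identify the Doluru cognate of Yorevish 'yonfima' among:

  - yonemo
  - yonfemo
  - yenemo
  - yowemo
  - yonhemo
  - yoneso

yonemo

Doluru: *yonfima
  yonfima → yonfimo   [vowel merger]
  yonfimo → yonhimo   [unconditioned shift]
  yonhimo (rule 3 does not apply)
  yonhimo → yonhemo   [vowel merger]
  yonhemo → yonemo   [h-loss]
  giving Doluru yonemo.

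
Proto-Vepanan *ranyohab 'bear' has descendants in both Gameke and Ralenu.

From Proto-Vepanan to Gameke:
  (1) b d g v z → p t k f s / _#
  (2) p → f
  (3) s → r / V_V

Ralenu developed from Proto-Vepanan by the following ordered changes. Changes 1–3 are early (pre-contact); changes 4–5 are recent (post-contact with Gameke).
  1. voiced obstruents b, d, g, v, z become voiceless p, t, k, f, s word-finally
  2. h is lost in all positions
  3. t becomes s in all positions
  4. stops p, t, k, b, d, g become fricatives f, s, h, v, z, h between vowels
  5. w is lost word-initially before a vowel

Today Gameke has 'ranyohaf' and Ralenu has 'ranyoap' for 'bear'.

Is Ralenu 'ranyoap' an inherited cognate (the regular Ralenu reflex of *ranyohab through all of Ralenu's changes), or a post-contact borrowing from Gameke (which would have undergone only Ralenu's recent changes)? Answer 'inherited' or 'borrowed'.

inherited

If inherited, *ranyohab would pass through all of Ralenu's changes:
Ralenu: *ranyohab
  ranyohab → ranyohap   [final devoicing]
  ranyohap → ranyoap   [h-loss]
  ranyoap (rule 3 does not apply)
  ranyoap (rule 4 does not apply)
  ranyoap (rule 5 does not apply)
  giving Ralenu ranyoap.
If borrowed from Gameke 'ranyohaf' after the early changes, it would undergo only the recent ones:
  rule 4 (intervocalic lenition): no change (ranyohaf)
  rule 5 (glide loss): no change (ranyohaf)
  ⇒ as a loan: ranyohaf
Ralenu 'ranyoap' matches the inherited outcome exactly, so it is an inherited cognate, not a loan.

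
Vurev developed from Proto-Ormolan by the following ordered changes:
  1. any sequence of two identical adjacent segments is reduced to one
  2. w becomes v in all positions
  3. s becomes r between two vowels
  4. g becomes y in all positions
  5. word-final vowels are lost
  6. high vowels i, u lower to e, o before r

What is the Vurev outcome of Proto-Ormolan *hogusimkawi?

Vurev: *hogusimkawi > hogusimkavi > hogurimkavi > hoyurimkavi > hoyurimkav > hoyorimkav  (by unconditioned shift, rhotacism, unconditioned shift, apocope, pre-rhotic lowering)

hoyorimkav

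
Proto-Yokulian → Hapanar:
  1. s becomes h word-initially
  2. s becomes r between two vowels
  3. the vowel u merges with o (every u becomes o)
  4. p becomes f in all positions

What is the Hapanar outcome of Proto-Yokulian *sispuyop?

Hapanar: start from *sispuyop.
  rule 1 (debuccalisation): sispuyop → hispuyop
  rule 2: no change — hispuyop
  rule 3 (vowel merger): hispuyop → hispoyop
  rule 4 (unconditioned shift): hispoyop → hisfoyof
  ⇒ Hapanar hisfoyof

hisfoyof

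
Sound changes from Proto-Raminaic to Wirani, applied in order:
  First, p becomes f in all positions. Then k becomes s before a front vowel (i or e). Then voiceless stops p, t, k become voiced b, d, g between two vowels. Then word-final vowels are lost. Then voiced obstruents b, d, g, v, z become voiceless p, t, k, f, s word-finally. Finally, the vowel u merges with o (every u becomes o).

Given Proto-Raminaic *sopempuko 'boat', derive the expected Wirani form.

sofemfok

Wirani: start from *sopempuko.
  rule 1 (unconditioned shift): sopempuko → sofemfuko
  rule 2: no change — sofemfuko
  rule 3 (intervocalic voicing): sofemfuko → sofemfugo
  rule 4 (apocope): sofemfugo → sofemfug
  rule 5 (final devoicing): sofemfug → sofemfuk
  rule 6 (vowel merger): sofemfuk → sofemfok
  ⇒ Wirani sofemfok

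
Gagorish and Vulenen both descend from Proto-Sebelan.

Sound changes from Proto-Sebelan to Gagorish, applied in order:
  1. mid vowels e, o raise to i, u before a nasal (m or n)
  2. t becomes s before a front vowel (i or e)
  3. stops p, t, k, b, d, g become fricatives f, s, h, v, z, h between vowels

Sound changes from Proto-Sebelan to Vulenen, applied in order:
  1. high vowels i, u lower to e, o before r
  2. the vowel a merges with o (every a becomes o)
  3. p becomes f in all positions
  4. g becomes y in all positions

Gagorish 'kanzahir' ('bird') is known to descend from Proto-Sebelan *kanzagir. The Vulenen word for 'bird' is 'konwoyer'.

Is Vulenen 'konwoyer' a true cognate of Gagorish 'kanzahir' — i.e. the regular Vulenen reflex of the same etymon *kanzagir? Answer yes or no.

Derive the expected Vulenen reflex of *kanzagir:
Vulenen: *kanzagir
  kanzagir → kanzager   [pre-rhotic lowering]
  kanzager → konzoger   [vowel merger]
  konzoger (rule 3 does not apply)
  konzoger → konzoyer   [unconditioned shift]
  giving Vulenen konzoyer.
The regular Vulenen reflex would be 'konzoyer', but the attested form is 'konwoyer'. The correspondence is irregular, so they are not cognates (the Vulenen form has a different source).

no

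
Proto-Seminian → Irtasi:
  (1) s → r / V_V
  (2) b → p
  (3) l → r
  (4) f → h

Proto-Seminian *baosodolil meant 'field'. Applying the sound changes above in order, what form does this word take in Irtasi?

paorodorir

Irtasi: *baosodolil
  baosodolil → baorodolil   [rhotacism]
  baorodolil → paorodolil   [unconditioned shift]
  paorodolil → paorodorir   [unconditioned shift]
  paorodorir (rule 4 does not apply)
  giving Irtasi paorodorir.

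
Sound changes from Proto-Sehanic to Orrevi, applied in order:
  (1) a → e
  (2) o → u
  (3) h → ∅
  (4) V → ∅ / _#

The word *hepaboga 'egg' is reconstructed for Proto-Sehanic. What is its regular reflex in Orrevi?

epebug

Orrevi: *hepaboga
  hepaboga → hepeboge   [vowel merger]
  hepeboge → hepebuge   [vowel merger]
  hepebuge → epebuge   [h-loss]
  epebuge → epebug   [apocope]
  giving Orrevi epebug.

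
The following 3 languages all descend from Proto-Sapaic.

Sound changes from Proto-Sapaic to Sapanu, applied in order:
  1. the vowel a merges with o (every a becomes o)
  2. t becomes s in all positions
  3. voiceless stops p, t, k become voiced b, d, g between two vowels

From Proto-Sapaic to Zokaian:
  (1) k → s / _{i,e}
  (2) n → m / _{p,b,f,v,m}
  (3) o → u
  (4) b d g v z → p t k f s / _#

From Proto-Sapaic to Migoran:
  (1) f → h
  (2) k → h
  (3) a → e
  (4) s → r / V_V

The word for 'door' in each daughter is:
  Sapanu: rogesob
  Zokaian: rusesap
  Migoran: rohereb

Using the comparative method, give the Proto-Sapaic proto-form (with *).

Position 3: Sapanu has g, Zokaian has s, Migoran has h. Taking the neighbouring segments as reconstructed: Sapanu g could go back to *k or *g; Zokaian s could go back to *k or *s; Migoran h could go back to *k or *f or *h — the one source consistent with every daughter is *k.
Position 5: Sapanu has s, Zokaian has s, Migoran has r. Taking the neighbouring segments as reconstructed: Sapanu s could go back to *t or *s; Zokaian s can only go back to *s; Migoran r could go back to *s or *r — the one source consistent with every daughter is *s.
Position 6: Sapanu has o, Zokaian has a, Migoran has e. Zokaian preserves a here (none of its changes turn any other segment into a), so the proto-segment is *a.
Verify the candidate proto-form against each daughter:
Sapanu: *rokesab > rokesob > rogesob  (by vowel merger, intervocalic voicing)
Zokaian: *rokesab > rosesab > rusesab > rusesap  (by palatalisation, vowel merger, final devoicing)
Migoran: start from *rokesab.
  rule 1: no change — rokesab
  rule 2 (unconditioned shift): rokesab → rohesab
  rule 3 (vowel merger): rohesab → roheseb
  rule 4 (rhotacism): roheseb → rohereb
  ⇒ Migoran rohereb
*rokesab is the unique common source.

*rokesab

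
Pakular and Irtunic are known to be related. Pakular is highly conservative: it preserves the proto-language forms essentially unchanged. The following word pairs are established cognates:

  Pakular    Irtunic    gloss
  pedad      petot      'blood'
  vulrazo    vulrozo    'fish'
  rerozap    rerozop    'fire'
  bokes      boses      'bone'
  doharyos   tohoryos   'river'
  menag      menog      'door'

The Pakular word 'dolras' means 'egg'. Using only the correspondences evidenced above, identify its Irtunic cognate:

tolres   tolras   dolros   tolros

tolros

doharyos ~ tohoryos — Pakular d corresponds to Irtunic t word-initially before a back vowel.
pedad ~ petot, vulrazo ~ vulrozo — Pakular a corresponds to Irtunic o after a consonant, before a consonant other than r, m, n, p, b, f, v.
Applying these to Pakular 'dolras':
  dolras → tolras   (d→t word-initially before a back vowel)
  tolras → tolros   (a→o after a consonant, before a consonant other than r, m, n, p, b, f, v)
So the Irtunic cognate is 'tolros'.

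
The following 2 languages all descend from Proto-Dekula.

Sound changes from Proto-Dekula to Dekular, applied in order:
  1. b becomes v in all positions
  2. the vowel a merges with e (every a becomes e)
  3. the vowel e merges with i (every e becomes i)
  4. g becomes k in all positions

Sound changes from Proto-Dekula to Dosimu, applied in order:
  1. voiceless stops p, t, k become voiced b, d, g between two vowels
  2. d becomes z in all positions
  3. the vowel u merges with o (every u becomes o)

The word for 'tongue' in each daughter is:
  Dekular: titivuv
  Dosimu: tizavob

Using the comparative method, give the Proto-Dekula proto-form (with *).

*titavub

Position 7: Dekular has v, Dosimu has b. Taking the neighbouring segments as reconstructed: Dekular v could go back to *b or *v; Dosimu b can only go back to *b — the one source consistent with every daughter is *b.
Position 4: Dekular has i, Dosimu has a. Dosimu preserves a here (none of its changes turn any other segment into a), so the proto-segment is *a.
Position 6: Dekular has u, Dosimu has o. Dekular preserves u here (none of its changes turn any other segment into u), so the proto-segment is *u.
Verify the candidate proto-form against each daughter:
Dekular: *titavub > titavuv > titevuv > titivuv  (by unconditioned shift, vowel merger, vowel merger)
Dosimu: *titavub > tidavub > tizavub > tizavob  (by intervocalic voicing, unconditioned shift, vowel merger)
*titavub is the unique common source.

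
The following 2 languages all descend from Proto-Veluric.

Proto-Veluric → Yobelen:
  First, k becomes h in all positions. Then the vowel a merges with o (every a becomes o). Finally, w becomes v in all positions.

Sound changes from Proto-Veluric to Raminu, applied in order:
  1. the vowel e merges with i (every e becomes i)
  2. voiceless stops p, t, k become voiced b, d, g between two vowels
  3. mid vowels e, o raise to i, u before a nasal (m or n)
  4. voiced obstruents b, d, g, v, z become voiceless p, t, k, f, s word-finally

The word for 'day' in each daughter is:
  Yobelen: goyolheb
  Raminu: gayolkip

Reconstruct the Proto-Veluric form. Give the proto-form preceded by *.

*gayolkeb

Position 2: Yobelen has o, Raminu has a. Raminu preserves a here (none of its changes turn any other segment into a), so the proto-segment is *a.
Position 8: Yobelen has b, Raminu has p. Yobelen preserves b here (none of its changes turn any other segment into b), so the proto-segment is *b.
This points to *gayolkeb. Verify forward in each daughter:
Yobelen: start from *gayolkeb.
  rule 1 (unconditioned shift): gayolkeb → gayolheb
  rule 2 (vowel merger): gayolheb → goyolheb
  rule 3: no change — goyolheb
  ⇒ Yobelen goyolheb
Raminu: *gayolkeb > gayolkib > gayolkip  (by vowel merger, final devoicing)
No other proto-form is consistent with every reflex, so the reconstruction is *gayolkeb.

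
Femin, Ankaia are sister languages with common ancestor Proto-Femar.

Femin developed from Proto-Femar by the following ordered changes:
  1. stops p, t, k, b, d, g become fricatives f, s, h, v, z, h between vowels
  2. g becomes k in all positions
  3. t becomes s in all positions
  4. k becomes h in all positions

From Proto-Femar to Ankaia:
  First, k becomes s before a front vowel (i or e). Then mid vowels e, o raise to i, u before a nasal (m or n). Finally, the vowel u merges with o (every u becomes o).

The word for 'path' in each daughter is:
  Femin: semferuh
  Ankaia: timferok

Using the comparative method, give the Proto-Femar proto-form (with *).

*temferuk

Position 8: Femin has h, Ankaia has k. Ankaia preserves k here (none of its changes turn any other segment into k), so the proto-segment is *k.
Position 2: Femin has e, Ankaia has i. Femin preserves e here (none of its changes turn any other segment into e), so the proto-segment is *e.
Continuing position by position gives *temferuk; check it forward:
Femin: start from *temferuk.
  rule 1: no change — temferuk
  rule 2: no change — temferuk
  rule 3 (unconditioned shift): temferuk → semferuk
  rule 4 (unconditioned shift): semferuk → semferuh
  ⇒ Femin semferuh
Ankaia: start from *temferuk.
  rule 1: no change — temferuk
  rule 2 (pre-nasal raising): temferuk → timferuk
  rule 3 (vowel merger): timferuk → timferok
  ⇒ Ankaia timferok
Only *temferuk yields all of Femin semferuh, Ankaia timferok.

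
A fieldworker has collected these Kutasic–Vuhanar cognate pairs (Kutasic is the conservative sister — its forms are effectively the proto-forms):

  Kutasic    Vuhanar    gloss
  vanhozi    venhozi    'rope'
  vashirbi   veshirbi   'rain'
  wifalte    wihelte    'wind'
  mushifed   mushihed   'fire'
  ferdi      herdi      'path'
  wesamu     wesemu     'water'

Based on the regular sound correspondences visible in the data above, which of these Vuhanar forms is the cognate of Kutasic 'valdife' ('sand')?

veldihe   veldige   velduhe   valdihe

vashirbi ~ veshirbi, wifalte ~ wihelte — Kutasic a corresponds to Vuhanar e after a consonant, before a consonant other than r, m, n, p, b, f, v.
mushifed ~ mushihed — Kutasic f corresponds to Vuhanar h between vowels (before a front vowel).
Applying these to Kutasic 'valdife':
  valdife → veldife   (a→e after a consonant, before a consonant other than r, m, n, p, b, f, v)
  veldife → veldihe   (f→h between vowels (before a front vowel))
So the Vuhanar cognate is 'veldihe'.

veldihe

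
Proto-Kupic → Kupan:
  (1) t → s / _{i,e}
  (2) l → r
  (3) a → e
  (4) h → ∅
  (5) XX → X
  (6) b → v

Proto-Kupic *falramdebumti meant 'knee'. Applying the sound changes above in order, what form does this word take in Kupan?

feremdevumsi

Kupan: *falramdebumti
  falramdebumti → falramdebumsi   [palatalisation]
  falramdebumsi → farramdebumsi   [unconditioned shift]
  farramdebumsi → ferremdebumsi   [vowel merger]
  ferremdebumsi (rule 4 does not apply)
  ferremdebumsi → feremdebumsi   [degemination]
  feremdebumsi → feremdevumsi   [unconditioned shift]
  giving Kupan feremdevumsi.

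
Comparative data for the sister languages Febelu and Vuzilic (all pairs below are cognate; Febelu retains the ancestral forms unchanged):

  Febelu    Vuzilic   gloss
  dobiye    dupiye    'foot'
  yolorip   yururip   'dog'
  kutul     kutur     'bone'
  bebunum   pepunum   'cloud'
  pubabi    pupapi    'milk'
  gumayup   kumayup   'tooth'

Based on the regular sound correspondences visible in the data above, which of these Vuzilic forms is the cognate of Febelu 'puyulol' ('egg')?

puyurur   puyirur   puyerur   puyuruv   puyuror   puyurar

yolorip ~ yururip — Febelu l corresponds to Vuzilic r between vowels (before a back vowel).
yolorip ~ yururip — Febelu o corresponds to Vuzilic u after a consonant, before a consonant other than r, m, n, p, b, f, v.
kutul ~ kutur — Febelu l corresponds to Vuzilic r word-finally.
Applying these to Febelu 'puyulol':
  puyulol → puyurol   (l→r between vowels (before a back vowel))
  puyurol → puyurul   (o→u after a consonant, before a consonant other than r, m, n, p, b, f, v)
  puyurul → puyurur   (l→r word-finally)
So the Vuzilic cognate is 'puyurur'.

puyurur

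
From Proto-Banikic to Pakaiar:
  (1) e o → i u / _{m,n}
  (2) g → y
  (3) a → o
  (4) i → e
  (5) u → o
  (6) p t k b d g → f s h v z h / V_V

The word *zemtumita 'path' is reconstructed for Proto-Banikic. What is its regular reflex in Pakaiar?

Pakaiar: start from *zemtumita.
  rule 1 (pre-nasal raising): zemtumita → zimtumita
  rule 2: no change — zimtumita
  rule 3 (vowel merger): zimtumita → zimtumito
  rule 4 (vowel merger): zimtumito → zemtumeto
  rule 5 (vowel merger): zemtumeto → zemtometo
  rule 6 (intervocalic lenition): zemtometo → zemtomeso
  ⇒ Pakaiar zemtomeso

zemtomeso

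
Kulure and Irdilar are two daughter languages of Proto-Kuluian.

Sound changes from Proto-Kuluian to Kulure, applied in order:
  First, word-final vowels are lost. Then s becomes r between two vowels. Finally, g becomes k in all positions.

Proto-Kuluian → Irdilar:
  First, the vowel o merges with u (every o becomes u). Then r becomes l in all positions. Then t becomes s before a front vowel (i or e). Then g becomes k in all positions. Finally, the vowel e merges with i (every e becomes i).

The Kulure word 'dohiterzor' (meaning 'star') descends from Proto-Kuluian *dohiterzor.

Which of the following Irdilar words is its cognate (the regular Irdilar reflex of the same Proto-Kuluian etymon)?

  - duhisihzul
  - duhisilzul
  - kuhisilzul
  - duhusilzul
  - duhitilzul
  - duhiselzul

duhisilzul

Irdilar: *dohiterzor > duhiterzur > duhitelzul > duhiselzul > duhisilzul  (by vowel merger, unconditioned shift, palatalisation, vowel merger)
The other candidates each miss or misapply at least one Irdilar change.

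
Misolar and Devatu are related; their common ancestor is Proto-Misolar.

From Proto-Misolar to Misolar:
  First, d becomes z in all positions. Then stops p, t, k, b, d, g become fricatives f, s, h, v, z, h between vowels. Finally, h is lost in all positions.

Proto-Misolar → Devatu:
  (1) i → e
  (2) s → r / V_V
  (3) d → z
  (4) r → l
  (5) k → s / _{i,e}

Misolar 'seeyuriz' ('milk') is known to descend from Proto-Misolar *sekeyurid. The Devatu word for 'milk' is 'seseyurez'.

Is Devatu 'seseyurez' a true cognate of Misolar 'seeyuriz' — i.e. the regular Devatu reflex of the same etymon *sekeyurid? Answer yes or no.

no

Derive the expected Devatu reflex of *sekeyurid:
Devatu: *sekeyurid > sekeyured > sekeyurez > sekeyulez > seseyulez  (by vowel merger, unconditioned shift, unconditioned shift, palatalisation)
The regular Devatu reflex would be 'seseyulez', but the attested form is 'seseyurez'. The correspondence is irregular, so they are not cognates (the Devatu form has a different source).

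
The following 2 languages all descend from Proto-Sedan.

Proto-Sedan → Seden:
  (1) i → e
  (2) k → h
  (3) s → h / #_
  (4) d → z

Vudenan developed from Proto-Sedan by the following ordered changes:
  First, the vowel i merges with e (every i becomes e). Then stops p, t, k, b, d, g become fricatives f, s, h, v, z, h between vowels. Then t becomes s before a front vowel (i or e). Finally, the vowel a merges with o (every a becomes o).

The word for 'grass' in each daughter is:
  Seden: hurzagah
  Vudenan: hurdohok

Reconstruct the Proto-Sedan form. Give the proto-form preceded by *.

Position 5: Seden has a, Vudenan has o. Seden preserves a here (none of its changes turn any other segment into a), so the proto-segment is *a.
Position 4: Seden has z, Vudenan has d. Vudenan preserves d here (none of its changes turn any other segment into d), so the proto-segment is *d.
Position 8: Seden has h, Vudenan has k. Vudenan preserves k here (none of its changes turn any other segment into k), so the proto-segment is *k.
Verify the candidate proto-form against each daughter:
Seden: *hurdagak
  hurdagak (rule 1 does not apply)
  hurdagak → hurdagah   [unconditioned shift]
  hurdagah (rule 3 does not apply)
  hurdagah → hurzagah   [unconditioned shift]
  giving Seden hurzagah.
Vudenan: *hurdagak
  hurdagak (rule 1 does not apply)
  hurdagak → hurdahak   [intervocalic lenition]
  hurdahak (rule 3 does not apply)
  hurdahak → hurdohok   [vowel merger]
  giving Vudenan hurdohok.
Only *hurdagak yields all of Seden hurzagah, Vudenan hurdohok.

*hurdagak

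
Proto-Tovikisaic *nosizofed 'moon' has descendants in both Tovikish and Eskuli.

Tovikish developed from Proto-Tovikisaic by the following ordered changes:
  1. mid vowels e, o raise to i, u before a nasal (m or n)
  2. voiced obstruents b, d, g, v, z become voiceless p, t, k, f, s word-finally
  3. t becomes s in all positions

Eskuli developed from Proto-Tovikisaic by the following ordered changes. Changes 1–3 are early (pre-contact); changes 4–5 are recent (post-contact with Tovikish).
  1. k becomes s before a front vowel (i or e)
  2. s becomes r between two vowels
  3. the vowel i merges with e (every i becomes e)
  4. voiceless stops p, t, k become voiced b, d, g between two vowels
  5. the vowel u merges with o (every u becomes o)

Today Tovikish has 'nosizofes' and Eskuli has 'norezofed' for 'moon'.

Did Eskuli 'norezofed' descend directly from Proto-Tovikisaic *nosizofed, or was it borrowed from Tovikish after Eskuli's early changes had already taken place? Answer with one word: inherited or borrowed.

inherited

If inherited, *nosizofed would pass through all of Eskuli's changes:
Eskuli: start from *nosizofed.
  rule 1: no change — nosizofed
  rule 2 (rhotacism): nosizofed → norizofed
  rule 3 (vowel merger): norizofed → norezofed
  rule 4: no change — norezofed
  rule 5: no change — norezofed
  ⇒ Eskuli norezofed
If borrowed from Tovikish 'nosizofes' after the early changes, it would undergo only the recent ones:
  rule 4 (intervocalic voicing): no change (nosizofes)
  rule 5 (vowel merger): no change (nosizofes)
  ⇒ as a loan: nosizofes
Eskuli 'norezofed' matches the inherited outcome exactly, so it is an inherited cognate, not a loan.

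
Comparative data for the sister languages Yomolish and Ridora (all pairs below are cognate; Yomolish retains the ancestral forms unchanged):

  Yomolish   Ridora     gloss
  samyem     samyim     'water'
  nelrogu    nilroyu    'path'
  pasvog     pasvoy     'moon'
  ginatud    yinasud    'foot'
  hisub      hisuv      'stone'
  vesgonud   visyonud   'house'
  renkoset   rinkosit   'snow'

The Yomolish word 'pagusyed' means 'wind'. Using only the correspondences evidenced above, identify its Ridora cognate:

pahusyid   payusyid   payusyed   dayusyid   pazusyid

nelrogu ~ nilroyu — Yomolish g corresponds to Ridora y between vowels (before a back vowel).
nelrogu ~ nilroyu, vesgonud ~ visyonud — Yomolish e corresponds to Ridora i after a consonant, before a consonant other than r, m, n, p, b, f, v.
Applying these to Yomolish 'pagusyed':
  pagusyed → payusyed   (g→y between vowels (before a back vowel))
  payusyed → payusyid   (e→i after a consonant, before a consonant other than r, m, n, p, b, f, v)
So the Ridora cognate is 'payusyid'.

payusyid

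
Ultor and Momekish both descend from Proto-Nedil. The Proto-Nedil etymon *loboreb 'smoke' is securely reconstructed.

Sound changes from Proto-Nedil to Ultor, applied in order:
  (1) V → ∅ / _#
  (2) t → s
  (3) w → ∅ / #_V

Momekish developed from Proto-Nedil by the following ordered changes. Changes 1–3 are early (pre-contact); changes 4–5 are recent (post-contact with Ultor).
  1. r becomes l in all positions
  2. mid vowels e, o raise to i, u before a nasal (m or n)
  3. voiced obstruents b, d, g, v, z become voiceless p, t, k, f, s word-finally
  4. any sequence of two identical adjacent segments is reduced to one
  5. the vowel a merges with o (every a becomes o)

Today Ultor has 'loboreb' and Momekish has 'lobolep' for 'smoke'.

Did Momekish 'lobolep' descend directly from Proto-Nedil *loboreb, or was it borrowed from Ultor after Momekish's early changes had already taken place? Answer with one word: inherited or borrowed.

If inherited, *loboreb would pass through all of Momekish's changes:
Momekish: *loboreb
  loboreb → loboleb   [unconditioned shift]
  loboleb (rule 2 does not apply)
  loboleb → lobolep   [final devoicing]
  lobolep (rule 4 does not apply)
  lobolep (rule 5 does not apply)
  giving Momekish lobolep.
If borrowed from Ultor 'loboreb' after the early changes, it would undergo only the recent ones:
  rule 4 (degemination): no change (loboreb)
  rule 5 (vowel merger): no change (loboreb)
  ⇒ as a loan: loboreb
Momekish 'lobolep' matches the inherited outcome exactly, so it is an inherited cognate, not a loan.

inherited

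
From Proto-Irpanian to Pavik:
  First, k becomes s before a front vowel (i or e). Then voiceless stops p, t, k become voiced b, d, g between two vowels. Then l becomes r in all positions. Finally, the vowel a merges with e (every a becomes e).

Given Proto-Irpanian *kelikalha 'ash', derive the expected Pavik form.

serigerhe

Pavik: *kelikalha > selikalha > seligalha > serigarha > serigerhe  (by palatalisation, intervocalic voicing, unconditioned shift, vowel merger)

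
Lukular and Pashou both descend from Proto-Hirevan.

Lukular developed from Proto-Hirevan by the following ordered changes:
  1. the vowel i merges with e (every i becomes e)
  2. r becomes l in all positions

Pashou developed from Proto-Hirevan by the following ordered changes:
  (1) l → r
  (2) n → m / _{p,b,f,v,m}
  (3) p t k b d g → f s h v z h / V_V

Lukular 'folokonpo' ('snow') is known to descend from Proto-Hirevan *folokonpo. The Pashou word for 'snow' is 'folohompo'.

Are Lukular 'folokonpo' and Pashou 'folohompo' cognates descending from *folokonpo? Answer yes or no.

no

Derive the expected Pashou reflex of *folokonpo:
Pashou: start from *folokonpo.
  rule 1 (unconditioned shift): folokonpo → forokonpo
  rule 2 (nasal place assimilation): forokonpo → forokompo
  rule 3 (intervocalic lenition): forokompo → forohompo
  ⇒ Pashou forohompo
The regular Pashou reflex would be 'forohompo', but the attested form is 'folohompo'. The correspondence is irregular, so they are not cognates (the Pashou form has a different source).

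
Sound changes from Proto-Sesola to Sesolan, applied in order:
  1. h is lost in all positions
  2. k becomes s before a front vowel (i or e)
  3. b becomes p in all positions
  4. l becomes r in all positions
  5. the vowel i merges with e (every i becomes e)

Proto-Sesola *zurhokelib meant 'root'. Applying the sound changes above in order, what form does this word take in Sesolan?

Sesolan: *zurhokelib > zurokelib > zuroselib > zuroselip > zuroserip > zuroserep  (by h-loss, palatalisation, unconditioned shift, unconditioned shift, vowel merger)

zuroserep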